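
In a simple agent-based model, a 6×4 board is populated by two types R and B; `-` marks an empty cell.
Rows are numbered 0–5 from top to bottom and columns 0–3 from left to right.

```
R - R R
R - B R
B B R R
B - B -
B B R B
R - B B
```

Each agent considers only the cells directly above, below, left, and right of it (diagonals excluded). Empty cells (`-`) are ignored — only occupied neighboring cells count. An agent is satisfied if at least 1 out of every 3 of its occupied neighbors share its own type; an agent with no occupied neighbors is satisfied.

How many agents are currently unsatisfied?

(0,0)R 1/1 ok
(0,2)R 1/2 ok
(0,3)R 2/2 ok
(1,0)R 1/2 ok
(1,2)B 0/3 unhappy
(1,3)R 2/3 ok
(2,0)B 2/3 ok
(2,1)B 1/2 ok
(2,2)R 1/4 unhappy
(2,3)R 2/2 ok
(3,0)B 2/2 ok
(3,2)B 0/2 unhappy
(4,0)B 2/3 ok
(4,1)B 1/2 ok
(4,2)R 0/4 unhappy
(4,3)B 1/2 ok
(5,0)R 0/1 unhappy
(5,2)B 1/2 ok
(5,3)B 2/2 ok
Unsatisfied: (1,2), (2,2), (3,2), (4,2), (5,0) — 5 in total.

5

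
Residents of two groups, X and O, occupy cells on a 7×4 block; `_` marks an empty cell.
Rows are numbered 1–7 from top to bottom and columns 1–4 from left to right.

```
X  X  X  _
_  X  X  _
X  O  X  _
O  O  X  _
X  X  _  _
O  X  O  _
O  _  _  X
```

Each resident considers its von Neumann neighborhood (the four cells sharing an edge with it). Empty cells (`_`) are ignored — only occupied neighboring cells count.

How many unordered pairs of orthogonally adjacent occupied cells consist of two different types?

10

Scan each occupied cell's neighbors to the right and below so each pair is counted once.
From row 1: 0 unlike of 4 pairs (running 0/4).
From row 2: 1 unlike of 3 pairs (running 1/7).
From row 3: 3 unlike of 5 pairs (running 4/12).
From row 4: 3 unlike of 4 pairs (running 7/16).
From row 5: 1 unlike of 3 pairs (running 8/19).
From row 6: 2 unlike of 3 pairs (running 10/22).
Total adjacent occupied pairs: 22; unlike-type pairs: 10.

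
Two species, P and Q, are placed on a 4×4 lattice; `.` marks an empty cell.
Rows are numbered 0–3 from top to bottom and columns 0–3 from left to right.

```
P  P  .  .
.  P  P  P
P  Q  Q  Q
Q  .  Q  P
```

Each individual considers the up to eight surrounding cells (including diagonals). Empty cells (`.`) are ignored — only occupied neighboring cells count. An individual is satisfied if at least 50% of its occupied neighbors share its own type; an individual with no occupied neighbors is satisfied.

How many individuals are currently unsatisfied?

5

(0,0)P 2/2 ok
(0,1)P 3/3 ok
(1,1)P 4/6 ok
(1,2)P 3/6 ok
(1,3)P 1/3 unhappy
(2,0)P 1/3 unhappy
(2,1)Q 3/6 ok
(2,2)Q 3/7 unhappy
(2,3)Q 2/5 unhappy
(3,0)Q 1/2 ok
(3,2)Q 3/4 ok
(3,3)P 0/3 unhappy
Unsatisfied: (1,3), (2,0), (2,2), (2,3), (3,3) — 5 in total.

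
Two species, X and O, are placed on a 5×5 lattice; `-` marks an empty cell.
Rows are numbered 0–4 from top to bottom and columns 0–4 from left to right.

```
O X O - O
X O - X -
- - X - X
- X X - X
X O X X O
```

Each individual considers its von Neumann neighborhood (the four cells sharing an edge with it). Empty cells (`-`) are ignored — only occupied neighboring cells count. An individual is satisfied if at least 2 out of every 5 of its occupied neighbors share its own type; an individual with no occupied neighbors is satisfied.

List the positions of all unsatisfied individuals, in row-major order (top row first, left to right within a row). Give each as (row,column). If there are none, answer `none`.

(0,0), (0,1), (0,2), (1,0), (1,1), (4,0), (4,1), (4,4)

Row 0: (0,0)O 0/2 unhappy · (0,1)X 0/3 unhappy · (0,2)O 0/1 unhappy · (0,4)O 0/0 ok
Row 1: (1,0)X 0/2 unhappy · (1,1)O 0/2 unhappy · (1,3)X 0/0 ok
Row 2: (2,2)X 1/1 ok · (2,4)X 1/1 ok
Row 3: (3,1)X 1/2 ok · (3,2)X 3/3 ok · (3,4)X 1/2 ok
Row 4: (4,0)X 0/1 unhappy · (4,1)O 0/3 unhappy · (4,2)X 2/3 ok · (4,3)X 1/2 ok · (4,4)O 0/2 unhappy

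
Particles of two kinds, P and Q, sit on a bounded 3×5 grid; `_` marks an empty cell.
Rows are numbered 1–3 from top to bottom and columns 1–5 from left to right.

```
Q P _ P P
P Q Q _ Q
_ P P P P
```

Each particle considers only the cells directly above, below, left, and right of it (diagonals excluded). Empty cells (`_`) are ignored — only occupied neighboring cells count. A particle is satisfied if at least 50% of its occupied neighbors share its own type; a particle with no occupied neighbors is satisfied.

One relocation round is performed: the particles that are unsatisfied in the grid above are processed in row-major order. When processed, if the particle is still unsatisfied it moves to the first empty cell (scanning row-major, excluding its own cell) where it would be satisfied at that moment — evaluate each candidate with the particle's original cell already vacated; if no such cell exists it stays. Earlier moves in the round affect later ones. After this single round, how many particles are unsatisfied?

2

Initially unsatisfied (in order): (1,1), (1,2), (2,1), (2,2), (2,5).
  (1,1) → (2,4).
  (1,2) → (1,1).
  (2,1): now satisfied by earlier moves; stays.
  (2,2) → (1,3).
  (2,5) → (1,2).
Resulting grid:
P Q Q P P
P _ Q Q _
_ P P P P
Unsatisfied now: (1,4), (2,4).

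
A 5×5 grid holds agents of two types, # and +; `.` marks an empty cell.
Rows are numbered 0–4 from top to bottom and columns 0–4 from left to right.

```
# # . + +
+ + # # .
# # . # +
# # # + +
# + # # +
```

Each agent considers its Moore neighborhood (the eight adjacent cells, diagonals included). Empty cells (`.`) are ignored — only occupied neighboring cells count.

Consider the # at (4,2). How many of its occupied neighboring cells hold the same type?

3

Occupied neighbors of (4,2): (3,1)=#, (3,2)=#, (3,3)=+, (4,1)=+, (4,3)=#.
Same type (#): 3 of 5.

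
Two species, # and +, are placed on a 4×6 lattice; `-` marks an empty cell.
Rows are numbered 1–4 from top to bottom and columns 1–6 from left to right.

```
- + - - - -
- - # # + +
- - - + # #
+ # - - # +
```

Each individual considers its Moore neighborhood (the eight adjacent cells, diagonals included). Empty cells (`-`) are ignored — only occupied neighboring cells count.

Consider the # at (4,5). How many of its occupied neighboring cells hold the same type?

Occupied neighbors of (4,5): (3,4)=+, (3,5)=#, (3,6)=#, (4,6)=+.
Same type (#): 2 of 4.

2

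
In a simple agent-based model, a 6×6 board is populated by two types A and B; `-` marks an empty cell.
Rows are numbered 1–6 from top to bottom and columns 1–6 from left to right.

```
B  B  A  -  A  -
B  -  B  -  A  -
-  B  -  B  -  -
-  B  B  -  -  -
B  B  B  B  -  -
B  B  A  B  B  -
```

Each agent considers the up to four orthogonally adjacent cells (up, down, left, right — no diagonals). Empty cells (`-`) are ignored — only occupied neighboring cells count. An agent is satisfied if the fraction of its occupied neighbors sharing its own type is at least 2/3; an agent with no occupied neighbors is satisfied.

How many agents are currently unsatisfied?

(1,1)B 2/2 satisfied
(1,2)B 1/2 not
(1,3)A 0/2 not
(1,5)A 1/1 satisfied
(2,1)B 1/1 satisfied
(2,3)B 0/1 not
(2,5)A 1/1 satisfied
(3,2)B 1/1 satisfied
(3,4)B 0/0 satisfied
(4,2)B 3/3 satisfied
(4,3)B 2/2 satisfied
(5,1)B 2/2 satisfied
(5,2)B 4/4 satisfied
(5,3)B 3/4 satisfied
(5,4)B 2/2 satisfied
(6,1)B 2/2 satisfied
(6,2)B 2/3 satisfied
(6,3)A 0/3 not
(6,4)B 2/3 satisfied
(6,5)B 1/1 satisfied
Unsatisfied: (1,2), (1,3), (2,3), (6,3) — 4 in total.

4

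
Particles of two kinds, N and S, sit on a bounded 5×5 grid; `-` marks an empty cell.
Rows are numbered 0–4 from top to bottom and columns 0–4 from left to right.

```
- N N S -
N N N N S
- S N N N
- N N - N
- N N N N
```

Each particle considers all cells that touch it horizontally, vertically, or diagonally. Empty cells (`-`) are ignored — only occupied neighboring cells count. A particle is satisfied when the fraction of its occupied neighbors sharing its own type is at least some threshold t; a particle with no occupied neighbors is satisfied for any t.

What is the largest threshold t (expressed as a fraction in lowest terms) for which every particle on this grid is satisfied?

(0,1)N 4/4
(0,2)N 4/5
(0,3)S 1/4
(1,0)N 2/3
(1,1)N 5/6
(1,2)N 6/8
(1,3)N 5/7
(1,4)S 1/4
(2,1)S 0/6
(2,2)N 6/7
(2,3)N 6/7
(2,4)N 3/4
(3,1)N 4/5
(3,2)N 6/7
(3,4)N 4/4
(4,1)N 3/3
(4,2)N 4/4
(4,3)N 4/4
(4,4)N 2/2
The smallest same-type fraction is 0/6 at (2,1), which reduces to 0/1. Any threshold above that leaves this particle unsatisfied.

0/1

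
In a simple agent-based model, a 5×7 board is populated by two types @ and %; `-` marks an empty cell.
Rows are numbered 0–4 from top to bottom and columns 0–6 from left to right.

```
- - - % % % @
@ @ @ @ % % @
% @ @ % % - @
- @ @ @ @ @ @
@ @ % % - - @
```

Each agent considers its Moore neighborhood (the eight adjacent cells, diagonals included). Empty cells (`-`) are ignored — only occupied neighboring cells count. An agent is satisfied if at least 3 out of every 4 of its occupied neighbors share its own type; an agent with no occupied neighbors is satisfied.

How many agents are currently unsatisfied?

Row 0: (0,3)% 2/4 not · (0,4)% 4/5 satisfied · (0,5)% 3/5 not · (0,6)@ 1/3 not
Row 1: (1,0)@ 2/3 not · (1,1)@ 4/5 satisfied · (1,2)@ 4/6 not · (1,3)@ 2/7 not · (1,4)% 6/7 satisfied · (1,5)% 4/7 not · (1,6)@ 2/4 not
Row 2: (2,0)% 0/4 not · (2,1)@ 6/7 satisfied · (2,2)@ 7/8 satisfied · (2,3)% 2/8 not · (2,4)% 3/7 not · (2,6)@ 3/4 satisfied
Row 3: (3,1)@ 5/7 not · (3,2)@ 5/8 not · (3,3)@ 3/7 not · (3,4)@ 2/5 not · (3,5)@ 4/5 satisfied · (3,6)@ 3/3 satisfied
Row 4: (4,0)@ 2/2 satisfied · (4,1)@ 3/4 satisfied · (4,2)% 1/5 not · (4,3)% 1/4 not · (4,6)@ 2/2 satisfied
Unsatisfied: (0,3), (0,5), (0,6), (1,0), (1,2), (1,3), (1,5), (1,6), (2,0), (2,3), (2,4), (3,1), (3,2), (3,3), (3,4), (4,2), (4,3) — 17 in total.

17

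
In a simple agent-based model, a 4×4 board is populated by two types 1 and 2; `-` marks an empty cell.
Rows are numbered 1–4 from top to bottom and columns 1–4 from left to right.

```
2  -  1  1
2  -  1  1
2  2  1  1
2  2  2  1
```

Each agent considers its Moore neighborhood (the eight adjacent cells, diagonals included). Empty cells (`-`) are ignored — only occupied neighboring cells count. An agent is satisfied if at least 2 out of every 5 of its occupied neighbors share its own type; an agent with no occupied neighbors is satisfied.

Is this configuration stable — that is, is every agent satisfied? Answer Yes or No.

Yes

(1,1)2 1/1 ok
(1,3)1 3/3 ok
(1,4)1 3/3 ok
(2,1)2 3/3 ok
(2,3)1 5/6 ok
(2,4)1 5/5 ok
(3,1)2 4/4 ok
(3,2)2 5/7 ok
(3,3)1 4/7 ok
(3,4)1 4/5 ok
(4,1)2 3/3 ok
(4,2)2 4/5 ok
(4,3)2 2/5 ok
(4,4)1 2/3 ok
All meet the threshold, so the configuration is stable.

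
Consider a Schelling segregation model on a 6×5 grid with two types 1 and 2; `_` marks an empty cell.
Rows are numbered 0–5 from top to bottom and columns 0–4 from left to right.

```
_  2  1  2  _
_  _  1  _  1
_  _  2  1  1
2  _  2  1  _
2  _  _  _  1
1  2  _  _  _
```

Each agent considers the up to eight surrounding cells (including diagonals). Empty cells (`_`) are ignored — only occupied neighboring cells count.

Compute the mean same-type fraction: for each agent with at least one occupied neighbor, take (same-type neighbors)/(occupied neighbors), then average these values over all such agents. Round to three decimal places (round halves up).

(0,1)2 0/2
(0,2)1 1/3
(0,3)2 0/3
(1,2)1 2/5
(1,4)1 2/3
(2,2)2 1/4
(2,3)1 4/6
(2,4)1 3/3
(3,0)2 1/1
(3,2)2 1/3
(3,3)1 3/5
(4,0)2 2/3
(4,4)1 1/1
(5,0)1 0/2
(5,1)2 1/2
Sum over 15 agents: 0/2 + 1/3 + 0/3 + 2/5 + 2/3 + 1/4 + 4/6 + 3/3 + 1/1 + 1/3 + 3/5 + 2/3 + 1/1 + 0/2 + 1/2 = 89/12; mean = 89/12 ÷ 15 = 89/180 = 0.494444… → 0.494.

0.494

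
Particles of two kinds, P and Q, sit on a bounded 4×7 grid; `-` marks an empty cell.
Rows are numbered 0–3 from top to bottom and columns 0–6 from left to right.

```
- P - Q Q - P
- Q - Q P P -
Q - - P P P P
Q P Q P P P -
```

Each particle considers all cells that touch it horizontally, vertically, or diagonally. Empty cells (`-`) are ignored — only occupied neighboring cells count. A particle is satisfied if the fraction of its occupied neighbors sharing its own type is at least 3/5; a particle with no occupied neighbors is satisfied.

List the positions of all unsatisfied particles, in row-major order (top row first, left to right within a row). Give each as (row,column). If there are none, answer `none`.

(0,1), (0,4), (1,1), (1,3), (1,4), (3,0), (3,1), (3,2)

(0,1)P 0/1 not
(0,3)Q 2/3 satisfied
(0,4)Q 2/4 not
(0,6)P 1/1 satisfied
(1,1)Q 1/2 not
(1,3)Q 2/5 not
(1,4)P 4/7 not
(1,5)P 5/6 satisfied
(2,0)Q 2/3 satisfied
(2,3)P 4/6 satisfied
(2,4)P 7/8 satisfied
(2,5)P 6/6 satisfied
(2,6)P 3/3 satisfied
(3,0)Q 1/2 not
(3,1)P 0/3 not
(3,2)Q 0/3 not
(3,3)P 3/4 satisfied
(3,4)P 5/5 satisfied
(3,5)P 4/4 satisfied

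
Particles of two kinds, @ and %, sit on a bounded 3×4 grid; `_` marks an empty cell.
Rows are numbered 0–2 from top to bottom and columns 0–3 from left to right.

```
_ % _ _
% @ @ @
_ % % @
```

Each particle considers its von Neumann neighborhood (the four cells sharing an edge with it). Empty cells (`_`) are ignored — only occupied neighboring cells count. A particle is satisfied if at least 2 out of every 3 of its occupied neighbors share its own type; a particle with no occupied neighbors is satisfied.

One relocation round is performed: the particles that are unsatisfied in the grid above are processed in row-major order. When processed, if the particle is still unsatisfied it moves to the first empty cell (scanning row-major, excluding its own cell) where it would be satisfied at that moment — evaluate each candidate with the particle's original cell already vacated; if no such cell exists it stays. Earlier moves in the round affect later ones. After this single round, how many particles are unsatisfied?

0

Initially unsatisfied (in order): (0,1), (1,0), (1,1), (2,1), (2,2), (2,3).
  (0,1) → (0,0).
  (1,0) → (2,0).
  (1,1) → (0,2).
  (2,1): now satisfied by earlier moves; stays.
  (2,2) → (1,0).
  (2,3): now satisfied by earlier moves; stays.
Resulting grid:
% _ @ _
% _ @ @
% % _ @
All satisfied now.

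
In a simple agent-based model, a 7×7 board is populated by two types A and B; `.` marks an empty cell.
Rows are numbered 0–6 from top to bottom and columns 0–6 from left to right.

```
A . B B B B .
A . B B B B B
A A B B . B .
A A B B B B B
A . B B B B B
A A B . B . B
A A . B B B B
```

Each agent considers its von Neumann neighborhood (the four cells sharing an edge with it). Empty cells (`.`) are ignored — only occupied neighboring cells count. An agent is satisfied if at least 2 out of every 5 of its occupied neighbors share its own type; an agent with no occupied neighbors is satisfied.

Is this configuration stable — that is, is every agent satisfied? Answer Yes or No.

(0,0)A 1/1 ✓
(0,2)B 2/2 ✓
(0,3)B 3/3 ✓
(0,4)B 3/3 ✓
(0,5)B 2/2 ✓
(1,0)A 2/2 ✓
(1,2)B 3/3 ✓
(1,3)B 4/4 ✓
(1,4)B 3/3 ✓
(1,5)B 4/4 ✓
(1,6)B 1/1 ✓
(2,0)A 3/3 ✓
(2,1)A 2/3 ✓
(2,2)B 3/4 ✓
(2,3)B 3/3 ✓
(2,5)B 2/2 ✓
(3,0)A 3/3 ✓
(3,1)A 2/3 ✓
(3,2)B 3/4 ✓
(3,3)B 4/4 ✓
(3,4)B 3/3 ✓
(3,5)B 4/4 ✓
(3,6)B 2/2 ✓
(4,0)A 2/2 ✓
(4,2)B 3/3 ✓
(4,3)B 3/3 ✓
(4,4)B 4/4 ✓
(4,5)B 3/3 ✓
(4,6)B 3/3 ✓
(5,0)A 3/3 ✓
(5,1)A 2/3 ✓
(5,2)B 1/2 ✓
(5,4)B 2/2 ✓
(5,6)B 2/2 ✓
(6,0)A 2/2 ✓
(6,1)A 2/2 ✓
(6,3)B 1/1 ✓
(6,4)B 3/3 ✓
(6,5)B 2/2 ✓
(6,6)B 2/2 ✓
All meet the threshold, so the configuration is stable.

Yes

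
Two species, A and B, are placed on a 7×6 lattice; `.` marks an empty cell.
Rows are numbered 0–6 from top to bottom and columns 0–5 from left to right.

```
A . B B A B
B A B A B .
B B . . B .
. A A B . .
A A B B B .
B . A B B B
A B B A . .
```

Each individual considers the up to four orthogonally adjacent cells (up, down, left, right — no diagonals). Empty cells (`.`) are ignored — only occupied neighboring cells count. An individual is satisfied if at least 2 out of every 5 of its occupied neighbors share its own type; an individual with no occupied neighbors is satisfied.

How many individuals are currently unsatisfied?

(0,0)A 0/1 not
(0,2)B 2/2 satisfied
(0,3)B 1/3 not
(0,4)A 0/3 not
(0,5)B 0/1 not
(1,0)B 1/3 not
(1,1)A 0/3 not
(1,2)B 1/3 not
(1,3)A 0/3 not
(1,4)B 1/3 not
(2,0)B 2/2 satisfied
(2,1)B 1/3 not
(2,4)B 1/1 satisfied
(3,1)A 2/3 satisfied
(3,2)A 1/3 not
(3,3)B 1/2 satisfied
(4,0)A 1/2 satisfied
(4,1)A 2/3 satisfied
(4,2)B 1/4 not
(4,3)B 4/4 satisfied
(4,4)B 2/2 satisfied
(5,0)B 0/2 not
(5,2)A 0/3 not
(5,3)B 2/4 satisfied
(5,4)B 3/3 satisfied
(5,5)B 1/1 satisfied
(6,0)A 0/2 not
(6,1)B 1/2 satisfied
(6,2)B 1/3 not
(6,3)A 0/2 not
Unsatisfied: (0,0), (0,3), (0,4), (0,5), (1,0), (1,1), (1,2), (1,3), (1,4), (2,1), (3,2), (4,2), (5,0), (5,2), (6,0), (6,2), (6,3) — 17 in total.

17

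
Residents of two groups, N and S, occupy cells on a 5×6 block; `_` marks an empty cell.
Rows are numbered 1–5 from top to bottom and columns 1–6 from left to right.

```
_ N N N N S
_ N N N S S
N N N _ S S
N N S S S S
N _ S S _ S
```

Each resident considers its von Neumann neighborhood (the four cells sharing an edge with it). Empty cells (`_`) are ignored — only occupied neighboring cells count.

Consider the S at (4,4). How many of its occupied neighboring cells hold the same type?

3

Occupied neighbors of (4,4): (5,4)=S, (4,3)=S, (4,5)=S.
Same type (S): 3 of 3.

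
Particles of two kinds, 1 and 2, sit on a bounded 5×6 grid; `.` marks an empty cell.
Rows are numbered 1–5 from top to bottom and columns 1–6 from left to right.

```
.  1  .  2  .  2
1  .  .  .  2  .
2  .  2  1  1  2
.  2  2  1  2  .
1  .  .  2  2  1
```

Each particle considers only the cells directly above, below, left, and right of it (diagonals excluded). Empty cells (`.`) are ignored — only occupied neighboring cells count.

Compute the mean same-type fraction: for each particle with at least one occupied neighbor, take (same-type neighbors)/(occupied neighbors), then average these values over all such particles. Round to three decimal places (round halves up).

Row 1: (1,2)1 — no occupied neighbors · (1,4)2 — no occupied neighbors · (1,6)2 — no occupied neighbors
Row 2: (2,1)1 0/1 · (2,5)2 0/1
Row 3: (3,1)2 0/1 · (3,3)2 1/2 · (3,4)1 2/3 · (3,5)1 1/4 · (3,6)2 0/1
Row 4: (4,2)2 1/1 · (4,3)2 2/3 · (4,4)1 1/4 · (4,5)2 1/3
Row 5: (5,1)1 — no occupied neighbors · (5,4)2 1/2 · (5,5)2 2/3 · (5,6)1 0/1
Sum over 14 particles: 0/1 + 0/1 + 0/1 + 1/2 + 2/3 + 1/4 + 0/1 + 1/1 + 2/3 + 1/4 + 1/3 + 1/2 + 2/3 + 0/1 = 29/6; mean = 29/6 ÷ 14 = 29/84 = 0.345238… → 0.345.

0.345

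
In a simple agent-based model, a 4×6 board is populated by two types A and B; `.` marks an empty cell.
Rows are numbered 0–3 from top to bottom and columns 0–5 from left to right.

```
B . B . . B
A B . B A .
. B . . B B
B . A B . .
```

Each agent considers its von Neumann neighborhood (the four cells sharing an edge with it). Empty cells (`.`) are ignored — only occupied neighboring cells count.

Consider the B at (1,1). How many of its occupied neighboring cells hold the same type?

1

Occupied neighbors of (1,1): (2,1)=B, (1,0)=A.
Same type (B): 1 of 2.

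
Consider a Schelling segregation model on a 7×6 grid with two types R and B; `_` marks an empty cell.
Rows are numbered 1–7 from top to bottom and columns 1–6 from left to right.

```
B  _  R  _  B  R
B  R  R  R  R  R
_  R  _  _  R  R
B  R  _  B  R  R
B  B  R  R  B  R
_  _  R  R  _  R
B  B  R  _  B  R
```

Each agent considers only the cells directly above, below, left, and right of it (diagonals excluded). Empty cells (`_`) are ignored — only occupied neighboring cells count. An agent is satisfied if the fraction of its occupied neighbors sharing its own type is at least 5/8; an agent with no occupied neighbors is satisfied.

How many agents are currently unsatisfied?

14

(1,1)B 1/1 ✓
(1,3)R 1/1 ✓
(1,5)B 0/2 ✗
(1,6)R 1/2 ✗
(2,1)B 1/2 ✗
(2,2)R 2/3 ✓
(2,3)R 3/3 ✓
(2,4)R 2/2 ✓
(2,5)R 3/4 ✓
(2,6)R 3/3 ✓
(3,2)R 2/2 ✓
(3,5)R 3/3 ✓
(3,6)R 3/3 ✓
(4,1)B 1/2 ✗
(4,2)R 1/3 ✗
(4,4)B 0/2 ✗
(4,5)R 2/4 ✗
(4,6)R 3/3 ✓
(5,1)B 2/2 ✓
(5,2)B 1/3 ✗
(5,3)R 2/3 ✓
(5,4)R 2/4 ✗
(5,5)B 0/3 ✗
(5,6)R 2/3 ✓
(6,3)R 3/3 ✓
(6,4)R 2/2 ✓
(6,6)R 2/2 ✓
(7,1)B 1/1 ✓
(7,2)B 1/2 ✗
(7,3)R 1/2 ✗
(7,5)B 0/1 ✗
(7,6)R 1/2 ✗
Unsatisfied: (1,5), (1,6), (2,1), (4,1), (4,2), (4,4), (4,5), (5,2), (5,4), (5,5), (7,2), (7,3), (7,5), (7,6) — 14 in total.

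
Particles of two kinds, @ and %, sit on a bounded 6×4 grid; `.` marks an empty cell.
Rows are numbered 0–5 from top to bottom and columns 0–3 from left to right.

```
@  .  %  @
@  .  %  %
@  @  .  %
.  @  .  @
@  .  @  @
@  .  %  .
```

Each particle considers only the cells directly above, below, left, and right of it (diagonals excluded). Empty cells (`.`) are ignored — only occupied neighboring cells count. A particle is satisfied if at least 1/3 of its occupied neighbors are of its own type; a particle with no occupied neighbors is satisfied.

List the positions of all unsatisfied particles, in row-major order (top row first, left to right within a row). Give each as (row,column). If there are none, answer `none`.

(0,3), (5,2)

Row 0: (0,0)@ 1/1 ✓ · (0,2)% 1/2 ✓ · (0,3)@ 0/2 ✗
Row 1: (1,0)@ 2/2 ✓ · (1,2)% 2/2 ✓ · (1,3)% 2/3 ✓
Row 2: (2,0)@ 2/2 ✓ · (2,1)@ 2/2 ✓ · (2,3)% 1/2 ✓
Row 3: (3,1)@ 1/1 ✓ · (3,3)@ 1/2 ✓
Row 4: (4,0)@ 1/1 ✓ · (4,2)@ 1/2 ✓ · (4,3)@ 2/2 ✓
Row 5: (5,0)@ 1/1 ✓ · (5,2)% 0/1 ✗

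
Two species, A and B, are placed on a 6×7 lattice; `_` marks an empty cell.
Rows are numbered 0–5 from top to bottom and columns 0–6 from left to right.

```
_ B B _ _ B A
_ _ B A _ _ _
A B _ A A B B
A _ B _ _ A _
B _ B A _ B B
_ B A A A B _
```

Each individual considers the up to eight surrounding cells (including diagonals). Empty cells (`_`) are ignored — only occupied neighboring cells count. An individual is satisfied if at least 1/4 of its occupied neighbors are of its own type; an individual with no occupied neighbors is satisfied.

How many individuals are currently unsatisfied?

3

(0,1)B 2/2 ✓
(0,2)B 2/3 ✓
(0,5)B 0/1 ✗
(0,6)A 0/1 ✗
(1,2)B 3/5 ✓
(1,3)A 2/4 ✓
(2,0)A 1/2 ✓
(2,1)B 2/4 ✓
(2,3)A 2/4 ✓
(2,4)A 3/4 ✓
(2,5)B 1/3 ✓
(2,6)B 1/2 ✓
(3,0)A 1/3 ✓
(3,2)B 2/4 ✓
(3,5)A 1/5 ✗
(4,0)B 1/2 ✓
(4,2)B 2/5 ✓
(4,3)A 3/5 ✓
(4,5)B 2/4 ✓
(4,6)B 2/3 ✓
(5,1)B 2/3 ✓
(5,2)A 2/4 ✓
(5,3)A 3/4 ✓
(5,4)A 2/4 ✓
(5,5)B 2/3 ✓
Unsatisfied: (0,5), (0,6), (3,5) — 3 in total.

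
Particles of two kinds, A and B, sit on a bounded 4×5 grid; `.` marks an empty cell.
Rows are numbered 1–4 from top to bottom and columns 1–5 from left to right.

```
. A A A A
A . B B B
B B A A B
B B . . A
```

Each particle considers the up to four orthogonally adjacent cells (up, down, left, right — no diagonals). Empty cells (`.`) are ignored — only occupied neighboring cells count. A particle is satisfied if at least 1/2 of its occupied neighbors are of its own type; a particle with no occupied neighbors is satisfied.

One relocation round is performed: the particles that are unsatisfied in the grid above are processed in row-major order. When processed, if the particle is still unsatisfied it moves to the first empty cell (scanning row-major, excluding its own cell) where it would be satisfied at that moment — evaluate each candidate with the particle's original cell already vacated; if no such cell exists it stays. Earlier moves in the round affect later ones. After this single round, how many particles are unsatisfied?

Initially unsatisfied (in order): (2,1), (2,3), (3,3), (3,4), (3,5), (4,5).
  (2,1) → (1,1).
  (2,3) → (2,1).
  (3,3): now satisfied by earlier moves; stays.
  (3,4) → (2,3).
  (3,5): now satisfied by earlier moves; stays.
  (4,5) → (2,2).
Resulting grid:
A A A A A
B A A B B
B B A . B
B B . . .
Unsatisfied now: (2,1), (2,4).

2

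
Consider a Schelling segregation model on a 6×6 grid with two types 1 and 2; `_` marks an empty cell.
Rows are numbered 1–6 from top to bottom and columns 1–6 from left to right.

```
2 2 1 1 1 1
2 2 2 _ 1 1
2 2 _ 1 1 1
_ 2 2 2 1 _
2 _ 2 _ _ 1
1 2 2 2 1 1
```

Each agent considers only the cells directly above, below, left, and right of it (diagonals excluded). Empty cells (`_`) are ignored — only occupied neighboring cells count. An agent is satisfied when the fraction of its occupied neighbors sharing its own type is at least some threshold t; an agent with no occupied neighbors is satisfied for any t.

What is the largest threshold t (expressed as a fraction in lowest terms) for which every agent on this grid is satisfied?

0/1

Row 1: (1,1)2 2/2 · (1,2)2 2/3 · (1,3)1 1/3 · (1,4)1 2/2 · (1,5)1 3/3 · (1,6)1 2/2
Row 2: (2,1)2 3/3 · (2,2)2 4/4 · (2,3)2 1/2 · (2,5)1 3/3 · (2,6)1 3/3
Row 3: (3,1)2 2/2 · (3,2)2 3/3 · (3,4)1 1/2 · (3,5)1 4/4 · (3,6)1 2/2
Row 4: (4,2)2 2/2 · (4,3)2 3/3 · (4,4)2 1/3 · (4,5)1 1/2
Row 5: (5,1)2 0/1 · (5,3)2 2/2 · (5,6)1 1/1
Row 6: (6,1)1 0/2 · (6,2)2 1/2 · (6,3)2 3/3 · (6,4)2 1/2 · (6,5)1 1/2 · (6,6)1 2/2
The smallest same-type fraction is 0/1 at (5,1), which reduces to 0/1. Any threshold above that leaves this agent unsatisfied.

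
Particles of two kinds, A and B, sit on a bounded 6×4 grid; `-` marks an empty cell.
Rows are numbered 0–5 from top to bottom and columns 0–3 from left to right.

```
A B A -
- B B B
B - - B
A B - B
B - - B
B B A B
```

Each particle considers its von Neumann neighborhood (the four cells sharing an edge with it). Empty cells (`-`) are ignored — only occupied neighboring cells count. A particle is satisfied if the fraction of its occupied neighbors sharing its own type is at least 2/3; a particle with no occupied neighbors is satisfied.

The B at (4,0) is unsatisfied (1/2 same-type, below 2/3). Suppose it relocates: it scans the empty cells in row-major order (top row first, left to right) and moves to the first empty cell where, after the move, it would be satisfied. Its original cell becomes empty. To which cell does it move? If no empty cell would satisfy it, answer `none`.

(1,0)

Vacating (4,0). Empty cells in order:
  (0,3): 1/2 same-type → still unsatisfied.
  (1,0): 2/3 same-type → satisfied — stop here.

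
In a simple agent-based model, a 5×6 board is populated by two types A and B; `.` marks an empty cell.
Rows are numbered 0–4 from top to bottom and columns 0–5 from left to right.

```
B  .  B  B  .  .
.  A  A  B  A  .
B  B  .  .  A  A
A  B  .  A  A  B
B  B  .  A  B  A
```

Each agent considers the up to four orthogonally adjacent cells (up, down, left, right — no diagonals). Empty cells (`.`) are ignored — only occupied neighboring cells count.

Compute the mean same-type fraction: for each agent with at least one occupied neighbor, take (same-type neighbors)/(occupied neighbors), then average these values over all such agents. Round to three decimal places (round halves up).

0.500

Row 0: (0,0)B — no occupied neighbors · (0,2)B 1/2 · (0,3)B 2/2
Row 1: (1,1)A 1/2 · (1,2)A 1/3 · (1,3)B 1/3 · (1,4)A 1/2
Row 2: (2,0)B 1/2 · (2,1)B 2/3 · (2,4)A 3/3 · (2,5)A 1/2
Row 3: (3,0)A 0/3 · (3,1)B 2/3 · (3,3)A 2/2 · (3,4)A 2/4 · (3,5)B 0/3
Row 4: (4,0)B 1/2 · (4,1)B 2/2 · (4,3)A 1/2 · (4,4)B 0/3 · (4,5)A 0/2
Sum over 20 agents: 1/2 + 2/2 + 1/2 + 1/3 + 1/3 + 1/2 + 1/2 + 2/3 + 3/3 + 1/2 + 0/3 + 2/3 + 2/2 + 2/4 + 0/3 + 1/2 + 2/2 + 1/2 + 0/3 + 0/2 = 10; mean = 10 ÷ 20 = 1/2 = 0.5 → 0.500.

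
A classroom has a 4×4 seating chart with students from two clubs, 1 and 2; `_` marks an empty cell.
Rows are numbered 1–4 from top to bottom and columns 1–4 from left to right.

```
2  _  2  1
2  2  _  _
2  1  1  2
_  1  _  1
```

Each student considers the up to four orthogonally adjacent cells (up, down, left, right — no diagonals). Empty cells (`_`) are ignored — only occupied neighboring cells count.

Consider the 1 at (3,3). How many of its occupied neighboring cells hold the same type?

Occupied neighbors of (3,3): (3,2)=1, (3,4)=2.
Same type (1): 1 of 2.

1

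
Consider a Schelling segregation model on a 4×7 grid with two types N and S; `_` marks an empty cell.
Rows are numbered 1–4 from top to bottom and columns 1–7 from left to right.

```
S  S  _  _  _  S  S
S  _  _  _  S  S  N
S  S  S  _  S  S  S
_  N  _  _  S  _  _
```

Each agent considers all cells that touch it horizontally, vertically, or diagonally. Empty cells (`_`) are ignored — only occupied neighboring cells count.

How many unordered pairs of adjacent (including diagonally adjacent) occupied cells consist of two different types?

Scan each occupied cell's neighbors to the right and below (and the two forward diagonals) so each pair is counted once.
From row 1: 2 unlike of 9 pairs (running 2/9).
From row 2: 3 unlike of 11 pairs (running 5/20).
From row 3: 3 unlike of 9 pairs (running 8/29).
Total adjacent occupied pairs: 29; unlike-type pairs: 8.

8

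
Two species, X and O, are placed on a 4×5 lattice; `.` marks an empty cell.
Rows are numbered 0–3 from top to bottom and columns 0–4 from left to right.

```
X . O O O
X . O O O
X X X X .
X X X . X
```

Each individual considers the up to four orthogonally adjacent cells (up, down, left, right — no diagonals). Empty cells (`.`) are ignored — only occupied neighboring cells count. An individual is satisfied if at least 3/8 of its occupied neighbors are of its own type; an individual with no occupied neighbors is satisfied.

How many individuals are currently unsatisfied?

Row 0: (0,0)X 1/1 satisfied · (0,2)O 2/2 satisfied · (0,3)O 3/3 satisfied · (0,4)O 2/2 satisfied
Row 1: (1,0)X 2/2 satisfied · (1,2)O 2/3 satisfied · (1,3)O 3/4 satisfied · (1,4)O 2/2 satisfied
Row 2: (2,0)X 3/3 satisfied · (2,1)X 3/3 satisfied · (2,2)X 3/4 satisfied · (2,3)X 1/2 satisfied
Row 3: (3,0)X 2/2 satisfied · (3,1)X 3/3 satisfied · (3,2)X 2/2 satisfied · (3,4)X 0/0 satisfied
Every one meets the threshold.

0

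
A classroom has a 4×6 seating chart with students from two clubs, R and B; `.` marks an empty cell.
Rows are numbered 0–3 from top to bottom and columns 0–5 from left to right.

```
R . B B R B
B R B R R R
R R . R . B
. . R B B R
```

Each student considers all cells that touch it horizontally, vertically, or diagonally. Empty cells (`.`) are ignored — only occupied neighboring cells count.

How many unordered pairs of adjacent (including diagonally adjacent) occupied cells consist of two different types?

Scan each occupied cell's neighbors to the right and below (and the two forward diagonals) so each pair is counted once.
From row 0: 9 unlike of 16 pairs (running 9/16).
From row 1: 9 unlike of 15 pairs (running 18/31).
From row 2: 3 unlike of 7 pairs (running 21/38).
From row 3: 2 unlike of 3 pairs (running 23/41).
Total adjacent occupied pairs: 41; unlike-type pairs: 23.

23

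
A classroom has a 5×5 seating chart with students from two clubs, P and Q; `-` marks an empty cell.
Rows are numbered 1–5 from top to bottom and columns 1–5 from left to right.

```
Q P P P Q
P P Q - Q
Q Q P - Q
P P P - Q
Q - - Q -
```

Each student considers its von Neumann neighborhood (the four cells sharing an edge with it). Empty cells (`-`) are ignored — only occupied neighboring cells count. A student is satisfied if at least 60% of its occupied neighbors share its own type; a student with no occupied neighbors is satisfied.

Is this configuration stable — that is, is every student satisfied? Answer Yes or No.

Row 1: (1,1)Q 0/2 ✗ · (1,2)P 2/3 ✓ · (1,3)P 2/3 ✓ · (1,4)P 1/2 ✗ · (1,5)Q 1/2 ✗
Row 2: (2,1)P 1/3 ✗ · (2,2)P 2/4 ✗ · (2,3)Q 0/3 ✗ · (2,5)Q 2/2 ✓
Row 3: (3,1)Q 1/3 ✗ · (3,2)Q 1/4 ✗ · (3,3)P 1/3 ✗ · (3,5)Q 2/2 ✓
Row 4: (4,1)P 1/3 ✗ · (4,2)P 2/3 ✓ · (4,3)P 2/2 ✓ · (4,5)Q 1/1 ✓
Row 5: (5,1)Q 0/1 ✗ · (5,4)Q 0/0 ✓
For instance (1,1) has only 0/2 same-type neighbors, below 3/5.

No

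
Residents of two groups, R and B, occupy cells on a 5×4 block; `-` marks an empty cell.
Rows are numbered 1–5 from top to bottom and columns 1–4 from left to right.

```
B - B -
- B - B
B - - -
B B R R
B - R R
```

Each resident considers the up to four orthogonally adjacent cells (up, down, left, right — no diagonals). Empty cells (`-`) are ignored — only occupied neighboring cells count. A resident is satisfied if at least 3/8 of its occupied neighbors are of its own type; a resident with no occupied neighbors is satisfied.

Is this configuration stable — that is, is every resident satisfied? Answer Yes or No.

Row 1: (1,1)B 0/0 satisfied · (1,3)B 0/0 satisfied
Row 2: (2,2)B 0/0 satisfied · (2,4)B 0/0 satisfied
Row 3: (3,1)B 1/1 satisfied
Row 4: (4,1)B 3/3 satisfied · (4,2)B 1/2 satisfied · (4,3)R 2/3 satisfied · (4,4)R 2/2 satisfied
Row 5: (5,1)B 1/1 satisfied · (5,3)R 2/2 satisfied · (5,4)R 2/2 satisfied
All meet the threshold, so the configuration is stable.

Yes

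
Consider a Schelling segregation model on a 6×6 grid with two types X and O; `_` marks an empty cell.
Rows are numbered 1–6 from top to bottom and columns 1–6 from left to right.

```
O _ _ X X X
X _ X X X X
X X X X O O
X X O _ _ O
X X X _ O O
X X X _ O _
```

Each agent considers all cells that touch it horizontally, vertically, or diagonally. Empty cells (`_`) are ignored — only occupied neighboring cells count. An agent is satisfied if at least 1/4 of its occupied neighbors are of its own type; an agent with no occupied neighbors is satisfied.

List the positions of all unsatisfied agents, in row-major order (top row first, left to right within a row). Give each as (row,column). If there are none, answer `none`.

Row 1: (1,1)O 0/1 not · (1,4)X 4/4 satisfied · (1,5)X 5/5 satisfied · (1,6)X 3/3 satisfied
Row 2: (2,1)X 2/3 satisfied · (2,3)X 5/5 satisfied · (2,4)X 6/7 satisfied · (2,5)X 6/8 satisfied · (2,6)X 3/5 satisfied
Row 3: (3,1)X 4/4 satisfied · (3,2)X 6/7 satisfied · (3,3)X 5/6 satisfied · (3,4)X 4/6 satisfied · (3,5)O 2/6 satisfied · (3,6)O 2/4 satisfied
Row 4: (4,1)X 5/5 satisfied · (4,2)X 7/8 satisfied · (4,3)O 0/6 not · (4,6)O 4/4 satisfied
Row 5: (5,1)X 5/5 satisfied · (5,2)X 7/8 satisfied · (5,3)X 4/5 satisfied · (5,5)O 3/3 satisfied · (5,6)O 3/3 satisfied
Row 6: (6,1)X 3/3 satisfied · (6,2)X 5/5 satisfied · (6,3)X 3/3 satisfied · (6,5)O 2/2 satisfied

(1,1), (4,3)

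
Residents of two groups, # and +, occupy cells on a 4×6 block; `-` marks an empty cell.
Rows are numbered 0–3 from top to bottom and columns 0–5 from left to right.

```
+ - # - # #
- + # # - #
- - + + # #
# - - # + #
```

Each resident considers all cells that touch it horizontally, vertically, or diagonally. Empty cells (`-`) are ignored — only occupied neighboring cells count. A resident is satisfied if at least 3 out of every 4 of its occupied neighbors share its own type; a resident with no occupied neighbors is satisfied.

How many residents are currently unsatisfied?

10

(0,0)+ 1/1 ok
(0,2)# 2/3 unhappy
(0,4)# 3/3 ok
(0,5)# 2/2 ok
(1,1)+ 2/4 unhappy
(1,2)# 2/5 unhappy
(1,3)# 4/6 unhappy
(1,5)# 4/4 ok
(2,2)+ 2/5 unhappy
(2,3)+ 2/6 unhappy
(2,4)# 5/7 unhappy
(2,5)# 3/4 ok
(3,0)# 0/0 ok
(3,3)# 1/4 unhappy
(3,4)+ 1/5 unhappy
(3,5)# 2/3 unhappy
Unsatisfied: (0,2), (1,1), (1,2), (1,3), (2,2), (2,3), (2,4), (3,3), (3,4), (3,5) — 10 in total.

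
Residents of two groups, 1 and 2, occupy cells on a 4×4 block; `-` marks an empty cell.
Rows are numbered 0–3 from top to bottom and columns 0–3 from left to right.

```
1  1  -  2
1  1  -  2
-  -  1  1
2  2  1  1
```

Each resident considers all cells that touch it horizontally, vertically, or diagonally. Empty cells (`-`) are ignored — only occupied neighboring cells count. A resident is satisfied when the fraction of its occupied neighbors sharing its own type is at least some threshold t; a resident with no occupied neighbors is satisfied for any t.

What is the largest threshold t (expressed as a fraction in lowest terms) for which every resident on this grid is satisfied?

(0,0)1 3/3
(0,1)1 3/3
(0,3)2 1/1
(1,0)1 3/3
(1,1)1 4/4
(1,3)2 1/3
(2,2)1 4/6
(2,3)1 3/4
(3,0)2 1/1
(3,1)2 1/3
(3,2)1 3/4
(3,3)1 3/3
The smallest same-type fraction is 1/3 at (1,3), which reduces to 1/3. Any threshold above that leaves this resident unsatisfied.

1/3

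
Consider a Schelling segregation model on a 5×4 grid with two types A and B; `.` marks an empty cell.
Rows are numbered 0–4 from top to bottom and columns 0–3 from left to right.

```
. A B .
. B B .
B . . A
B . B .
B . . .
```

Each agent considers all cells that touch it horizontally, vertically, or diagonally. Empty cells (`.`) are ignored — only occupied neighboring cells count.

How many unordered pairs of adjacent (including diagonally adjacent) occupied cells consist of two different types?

Scan each occupied cell's neighbors to the right and below (and the two forward diagonals) so each pair is counted once.
Row 0: A(0,1)–B(0,2)≠ A(0,1)–B(1,1)≠ A(0,1)–B(1,2)≠ B(0,2)–B(1,2)= B(0,2)–B(1,1)=  → 3/5 unlike.
Row 1: B(1,1)–B(1,2)= B(1,1)–B(2,0)= B(1,2)–A(2,3)≠  → 1/3 unlike.
Row 2: B(2,0)–B(3,0)= A(2,3)–B(3,2)≠  → 1/2 unlike.
Row 3: B(3,0)–B(4,0)=  → 0/1 unlike.
Total adjacent occupied pairs: 11; unlike-type pairs: 5.

5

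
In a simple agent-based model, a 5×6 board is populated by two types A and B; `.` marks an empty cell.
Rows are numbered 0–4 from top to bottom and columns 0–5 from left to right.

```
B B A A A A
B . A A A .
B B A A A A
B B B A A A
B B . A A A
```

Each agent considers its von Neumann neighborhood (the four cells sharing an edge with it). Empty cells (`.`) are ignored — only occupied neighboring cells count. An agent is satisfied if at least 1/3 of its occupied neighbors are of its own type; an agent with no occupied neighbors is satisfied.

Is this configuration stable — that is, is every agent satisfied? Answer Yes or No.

(0,0)B 2/2 ✓
(0,1)B 1/2 ✓
(0,2)A 2/3 ✓
(0,3)A 3/3 ✓
(0,4)A 3/3 ✓
(0,5)A 1/1 ✓
(1,0)B 2/2 ✓
(1,2)A 3/3 ✓
(1,3)A 4/4 ✓
(1,4)A 3/3 ✓
(2,0)B 3/3 ✓
(2,1)B 2/3 ✓
(2,2)A 2/4 ✓
(2,3)A 4/4 ✓
(2,4)A 4/4 ✓
(2,5)A 2/2 ✓
(3,0)B 3/3 ✓
(3,1)B 4/4 ✓
(3,2)B 1/3 ✓
(3,3)A 3/4 ✓
(3,4)A 4/4 ✓
(3,5)A 3/3 ✓
(4,0)B 2/2 ✓
(4,1)B 2/2 ✓
(4,3)A 2/2 ✓
(4,4)A 3/3 ✓
(4,5)A 2/2 ✓
All meet the threshold, so the configuration is stable.

Yes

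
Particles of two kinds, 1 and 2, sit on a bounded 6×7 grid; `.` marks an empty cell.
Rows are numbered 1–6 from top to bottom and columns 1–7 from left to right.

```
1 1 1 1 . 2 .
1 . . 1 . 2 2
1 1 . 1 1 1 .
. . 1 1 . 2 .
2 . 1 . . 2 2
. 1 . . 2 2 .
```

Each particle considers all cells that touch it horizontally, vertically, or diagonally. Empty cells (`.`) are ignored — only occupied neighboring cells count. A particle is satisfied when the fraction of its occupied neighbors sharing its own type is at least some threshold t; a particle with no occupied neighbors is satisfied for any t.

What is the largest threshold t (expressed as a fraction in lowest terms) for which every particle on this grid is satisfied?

0/1

(1,1)1 2/2
(1,2)1 3/3
(1,3)1 3/3
(1,4)1 2/2
(1,6)2 2/2
(2,1)1 4/4
(2,4)1 4/4
(2,6)2 2/4
(2,7)2 2/3
(3,1)1 2/2
(3,2)1 3/3
(3,4)1 4/4
(3,5)1 4/6
(3,6)1 1/4
(4,3)1 4/4
(4,4)1 4/4
(4,6)2 2/4
(5,1)2 0/1
(5,3)1 3/3
(5,6)2 4/4
(5,7)2 3/3
(6,2)1 1/2
(6,5)2 2/2
(6,6)2 3/3
The smallest same-type fraction is 0/1 at (5,1), which reduces to 0/1. Any threshold above that leaves this particle unsatisfied.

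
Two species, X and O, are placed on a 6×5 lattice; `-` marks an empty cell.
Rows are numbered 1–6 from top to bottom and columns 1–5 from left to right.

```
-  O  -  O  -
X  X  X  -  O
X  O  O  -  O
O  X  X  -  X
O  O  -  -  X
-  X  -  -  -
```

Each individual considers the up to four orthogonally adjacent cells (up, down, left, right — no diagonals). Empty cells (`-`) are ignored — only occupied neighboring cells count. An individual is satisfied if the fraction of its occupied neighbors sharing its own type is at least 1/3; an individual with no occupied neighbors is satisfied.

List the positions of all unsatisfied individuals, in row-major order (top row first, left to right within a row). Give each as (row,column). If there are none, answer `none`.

Row 1: (1,2)O 0/1 not · (1,4)O 0/0 satisfied
Row 2: (2,1)X 2/2 satisfied · (2,2)X 2/4 satisfied · (2,3)X 1/2 satisfied · (2,5)O 1/1 satisfied
Row 3: (3,1)X 1/3 satisfied · (3,2)O 1/4 not · (3,3)O 1/3 satisfied · (3,5)O 1/2 satisfied
Row 4: (4,1)O 1/3 satisfied · (4,2)X 1/4 not · (4,3)X 1/2 satisfied · (4,5)X 1/2 satisfied
Row 5: (5,1)O 2/2 satisfied · (5,2)O 1/3 satisfied · (5,5)X 1/1 satisfied
Row 6: (6,2)X 0/1 not

(1,2), (3,2), (4,2), (6,2)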